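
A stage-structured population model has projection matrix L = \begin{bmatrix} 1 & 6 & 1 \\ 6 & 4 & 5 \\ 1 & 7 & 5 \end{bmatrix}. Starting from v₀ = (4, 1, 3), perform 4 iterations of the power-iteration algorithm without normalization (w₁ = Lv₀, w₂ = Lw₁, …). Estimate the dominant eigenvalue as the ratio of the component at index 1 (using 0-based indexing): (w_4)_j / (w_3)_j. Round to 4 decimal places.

w1 = Lv₀ = (13, 43, 26)
w2 = Lw1 = (297, 380, 444)
w3 = Lw2 = (3021, 5522, 5177)
w4 = Lw3 = (41330, 66099, 67560)
Ratio at component: 66099 / 5522 = 11.9701

11.9701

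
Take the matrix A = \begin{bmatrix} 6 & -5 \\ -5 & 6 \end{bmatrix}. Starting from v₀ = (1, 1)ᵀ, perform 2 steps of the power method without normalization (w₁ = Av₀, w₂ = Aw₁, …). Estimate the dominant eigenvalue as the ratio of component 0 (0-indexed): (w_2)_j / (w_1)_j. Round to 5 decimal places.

1.00000

w1 = Av₀ = (6·1 + (-5)·1; (-5)·1 + 6·1) = (1, 1)
w2 = Aw1 = (6·1 + (-5)·1; (-5)·1 + 6·1) = (1, 1)
Ratio at component: 1 / 1 = 1.00000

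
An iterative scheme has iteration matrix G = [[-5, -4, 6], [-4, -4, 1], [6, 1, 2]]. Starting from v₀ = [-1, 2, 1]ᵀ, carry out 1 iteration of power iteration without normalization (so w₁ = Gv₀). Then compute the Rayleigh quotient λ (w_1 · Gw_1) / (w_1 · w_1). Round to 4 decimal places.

w1 = Gv₀ = (3, -3, -2)
Gw1 = (-15, -2, 11)
w1·Gw1 = 3·(-15) + (-3)·(-2) + (-2)·11 = -61; w1·w1 = 3·3 + (-3)·(-3) + (-2)·(-2) = 22
λ ≈ -61/22 = -2.7727

-2.7727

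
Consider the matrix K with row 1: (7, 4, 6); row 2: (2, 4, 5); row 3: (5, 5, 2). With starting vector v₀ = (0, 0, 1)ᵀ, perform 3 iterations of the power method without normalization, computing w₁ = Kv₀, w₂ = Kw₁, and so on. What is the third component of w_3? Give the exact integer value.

698

w1 = Kv₀ = (7·0 + 4·0 + 6·1; 2·0 + 4·0 + 5·1; 5·0 + 5·0 + 2·1) = (6, 5, 2)
w2 = Kw1 = (7·6 + 4·5 + 6·2; 2·6 + 4·5 + 5·2; 5·6 + 5·5 + 2·2) = (74, 42, 59)
w3 = Kw2 = (1040, 611, 698)
The requested component of w3 is 698.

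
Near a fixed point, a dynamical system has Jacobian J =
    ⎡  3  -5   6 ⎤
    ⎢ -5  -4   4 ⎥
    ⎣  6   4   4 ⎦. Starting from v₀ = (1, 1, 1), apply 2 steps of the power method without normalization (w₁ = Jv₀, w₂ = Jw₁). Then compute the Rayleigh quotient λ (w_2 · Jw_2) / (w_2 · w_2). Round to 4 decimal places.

w1 = Jv₀ = (3·1 + (-5)·1 + 6·1; (-5)·1 + (-4)·1 + 4·1; 6·1 + 4·1 + 4·1) = (4, -5, 14)
w2 = Jw1 = (3·4 + (-5)·(-5) + 6·14; (-5)·4 + (-4)·(-5) + 4·14; 6·4 + 4·(-5) + 4·14) = (121, 56, 60)
Jw2 = (443, -589, 1190)
w2·Jw2 = 121·443 + 56·(-589) + 60·1190 = 92019; w2·w2 = 121·121 + 56·56 + 60·60 = 21377
λ ≈ 92019/21377 = 4.3046

4.3046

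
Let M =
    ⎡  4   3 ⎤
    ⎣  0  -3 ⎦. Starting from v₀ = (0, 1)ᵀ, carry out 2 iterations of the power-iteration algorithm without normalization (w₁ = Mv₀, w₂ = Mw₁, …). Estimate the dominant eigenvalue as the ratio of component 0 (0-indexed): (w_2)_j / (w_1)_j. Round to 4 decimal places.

w1 = Mv₀ = (3, -3)
w2 = Mw1 = (3, 9)
Ratio at component: 3 / 3 = 1.0000

λ ≈ 1.0000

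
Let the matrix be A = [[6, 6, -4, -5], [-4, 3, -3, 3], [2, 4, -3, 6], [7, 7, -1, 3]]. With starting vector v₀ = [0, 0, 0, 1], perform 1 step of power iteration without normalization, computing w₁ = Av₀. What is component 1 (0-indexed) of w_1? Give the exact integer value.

w1 = Av₀ = (6·0 + 6·0 + (-4)·0 + (-5)·1; (-4)·0 + 3·0 + (-3)·0 + 3·1; 2·0 + 4·0 + (-3)·0 + 6·1; 7·0 + 7·0 + (-1)·0 + 3·1) = (-5, 3, 6, 3)
The requested component of w1 is 3.

3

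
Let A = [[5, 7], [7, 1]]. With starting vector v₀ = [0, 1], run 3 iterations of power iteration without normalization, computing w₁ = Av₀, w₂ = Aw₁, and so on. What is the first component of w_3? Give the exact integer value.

560

w1 = Av₀ = (5·0 + 7·1; 7·0 + 1·1) = (7, 1)
w2 = Aw1 = (5·7 + 7·1; 7·7 + 1·1) = (42, 50)
w3 = Aw2 = (560, 344)
The requested component of w3 is 560.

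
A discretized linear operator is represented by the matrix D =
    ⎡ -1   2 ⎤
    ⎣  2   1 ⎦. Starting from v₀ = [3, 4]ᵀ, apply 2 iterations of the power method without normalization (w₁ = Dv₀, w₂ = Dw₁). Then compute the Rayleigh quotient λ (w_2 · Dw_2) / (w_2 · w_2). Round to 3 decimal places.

w1 = Dv₀ = ((-1)·3 + 2·4; 2·3 + 1·4) = (5, 10)
w2 = Dw1 = ((-1)·5 + 2·10; 2·5 + 1·10) = (15, 20)
Dw2 = (25, 50)
w2·Dw2 = 15·25 + 20·50 = 1375; w2·w2 = 15·15 + 20·20 = 625
λ ≈ 1375/625 = 2.200

λ ≈ 2.200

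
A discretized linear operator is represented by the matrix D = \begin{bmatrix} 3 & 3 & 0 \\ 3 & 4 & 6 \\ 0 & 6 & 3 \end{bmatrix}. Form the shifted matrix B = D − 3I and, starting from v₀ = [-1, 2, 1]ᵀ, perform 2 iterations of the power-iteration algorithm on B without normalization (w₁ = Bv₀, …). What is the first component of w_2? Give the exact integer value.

B = D − 3I has rows (0, 3, 0); (3, 1, 6); (0, 6, 0)
w1 = Bv₀ = (6, 5, 12)
w2 = Bw1 = (15, 95, 30)
Requested component of w2: 15

15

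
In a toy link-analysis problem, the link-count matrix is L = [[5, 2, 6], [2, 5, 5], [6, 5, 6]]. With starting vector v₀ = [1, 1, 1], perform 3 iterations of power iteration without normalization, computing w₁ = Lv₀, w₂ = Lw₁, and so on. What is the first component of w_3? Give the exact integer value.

2737

w1 = Lv₀ = (5·1 + 2·1 + 6·1; 2·1 + 5·1 + 5·1; 6·1 + 5·1 + 6·1) = (13, 12, 17)
w2 = Lw1 = (5·13 + 2·12 + 6·17; 2·13 + 5·12 + 5·17; 6·13 + 5·12 + 6·17) = (191, 171, 240)
w3 = Lw2 = (2737, 2437, 3441)
The requested component of w3 is 2737.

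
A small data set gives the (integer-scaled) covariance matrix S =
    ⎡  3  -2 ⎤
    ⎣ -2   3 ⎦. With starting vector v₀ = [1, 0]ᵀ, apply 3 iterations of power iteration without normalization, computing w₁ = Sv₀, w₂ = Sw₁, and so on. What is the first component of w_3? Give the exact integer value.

63

w1 = Sv₀ = (3, -2)
w2 = Sw1 = (13, -12)
w3 = Sw2 = (63, -62)
The requested component of w3 is 63.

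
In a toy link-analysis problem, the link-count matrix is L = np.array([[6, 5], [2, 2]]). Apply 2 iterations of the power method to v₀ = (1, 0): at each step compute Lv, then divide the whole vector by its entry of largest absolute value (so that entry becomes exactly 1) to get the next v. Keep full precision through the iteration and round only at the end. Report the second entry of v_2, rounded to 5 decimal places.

Lv0 = (6.000000, 2.000000); divide by 6.000000 → v1 = (1.000000, 0.333333)
Lv1 = (7.666667, 2.666667); divide by 7.666667 → v2 = (1.000000, 0.347826)
Requested entry of v2: 16/46 = 0.34783

0.34783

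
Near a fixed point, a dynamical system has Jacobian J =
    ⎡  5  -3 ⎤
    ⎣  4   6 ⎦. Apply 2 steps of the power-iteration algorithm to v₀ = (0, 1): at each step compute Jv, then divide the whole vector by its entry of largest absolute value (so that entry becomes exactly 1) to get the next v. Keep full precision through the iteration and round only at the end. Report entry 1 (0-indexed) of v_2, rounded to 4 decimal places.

Jv0 = (-3.00000, 6.00000); divide by 6.00000 → v1 = (-0.50000, 1.00000)
Jv1 = (-5.50000, 4.00000); divide by -5.50000 → v2 = (1.00000, -0.72727)
Requested entry of v2: 24/-33 = -0.7273

-0.7273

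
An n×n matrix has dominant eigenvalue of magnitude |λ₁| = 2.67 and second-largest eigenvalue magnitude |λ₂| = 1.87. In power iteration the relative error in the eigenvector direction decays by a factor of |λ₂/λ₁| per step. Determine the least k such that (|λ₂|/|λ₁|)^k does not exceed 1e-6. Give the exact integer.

|λ₂/λ₁| = 1.87/2.67 = 0.70037
Need k ≥ ln(1e-6) / ln(0.70037) = -13.8155 / -0.3561 ≈ 38.792
Smallest integer k satisfying the bound: 39

39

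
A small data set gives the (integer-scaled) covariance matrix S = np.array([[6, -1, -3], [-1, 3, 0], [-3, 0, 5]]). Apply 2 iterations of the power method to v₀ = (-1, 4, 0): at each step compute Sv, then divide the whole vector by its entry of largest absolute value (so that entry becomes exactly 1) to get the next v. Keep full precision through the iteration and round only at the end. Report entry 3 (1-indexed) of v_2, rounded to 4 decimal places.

-0.5488

Sv0 = (-10.00000, 13.00000, 3.00000); divide by 13.00000 → v1 = (-0.76923, 1.00000, 0.23077)
Sv1 = (-6.30769, 3.76923, 3.46154); divide by -6.30769 → v2 = (1.00000, -0.59756, -0.54878)
Requested entry of v2: 45/-82 = -0.5488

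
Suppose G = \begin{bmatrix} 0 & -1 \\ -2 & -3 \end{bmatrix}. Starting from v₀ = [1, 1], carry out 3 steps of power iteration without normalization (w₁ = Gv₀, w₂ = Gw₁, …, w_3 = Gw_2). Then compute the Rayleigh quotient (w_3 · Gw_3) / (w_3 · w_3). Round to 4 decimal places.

w1 = Gv₀ = (0·1 + (-1)·1; (-2)·1 + (-3)·1) = (-1, -5)
w2 = Gw1 = (0·(-1) + (-1)·(-5); (-2)·(-1) + (-3)·(-5)) = (5, 17)
w3 = Gw2 = (-17, -61)
Gw3 = (61, 217)
w3·Gw3 = (-17)·61 + (-61)·217 = -14274; w3·w3 = (-17)·(-17) + (-61)·(-61) = 4010
λ ≈ -14274/4010 = -3.5596

λ ≈ -3.5596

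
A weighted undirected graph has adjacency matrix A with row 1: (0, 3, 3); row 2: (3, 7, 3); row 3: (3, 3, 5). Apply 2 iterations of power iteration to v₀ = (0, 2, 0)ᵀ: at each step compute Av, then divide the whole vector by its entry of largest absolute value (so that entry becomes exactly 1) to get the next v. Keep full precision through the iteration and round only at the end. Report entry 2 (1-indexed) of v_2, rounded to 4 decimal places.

Av0 = (6.00000, 14.00000, 6.00000); divide by 14.00000 → v1 = (0.42857, 1.00000, 0.42857)
Av1 = (4.28571, 9.57143, 6.42857); divide by 9.57143 → v2 = (0.44776, 1.00000, 0.67164)
Requested entry of v2: 134/134 = 1.0000

1.0000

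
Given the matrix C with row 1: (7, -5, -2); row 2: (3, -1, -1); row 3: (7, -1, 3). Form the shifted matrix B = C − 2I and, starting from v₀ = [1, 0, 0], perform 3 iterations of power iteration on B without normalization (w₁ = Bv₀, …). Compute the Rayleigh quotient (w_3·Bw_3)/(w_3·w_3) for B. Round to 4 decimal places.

B = C − 2I has rows (5, -5, -2); (3, -3, -1); (7, -1, 1)
w1 = Bv₀ = (5·1 + (-5)·0 + (-2)·0; 3·1 + (-3)·0 + (-1)·0; 7·1 + (-1)·0 + 1·0) = (5, 3, 7)
w2 = Bw1 = (5·5 + (-5)·3 + (-2)·7; 3·5 + (-3)·3 + (-1)·7; 7·5 + (-1)·3 + 1·7) = (-4, -1, 39)
w3 = Bw2 = (-93, -48, 12)
Bw3 = (-249, -147, -591)
w3·Bw3 = 23121; w3·w3 = 11097; μ ≈ 23121/11097 = 2.0835

μ ≈ 2.0835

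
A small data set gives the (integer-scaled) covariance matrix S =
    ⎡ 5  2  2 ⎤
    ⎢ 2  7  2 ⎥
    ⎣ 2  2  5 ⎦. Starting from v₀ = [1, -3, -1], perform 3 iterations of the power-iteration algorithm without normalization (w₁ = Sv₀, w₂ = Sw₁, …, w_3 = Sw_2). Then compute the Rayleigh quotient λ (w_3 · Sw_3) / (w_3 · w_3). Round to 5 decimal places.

9.79312

w1 = Sv₀ = (-3, -21, -9)
w2 = Sw1 = (-75, -171, -93)
w3 = Sw2 = (-903, -1533, -957)
Sw3 = (-9495, -14451, -9657)
w3·Sw3 = (-903)·(-9495) + (-1533)·(-14451) + (-957)·(-9657) = 39969117; w3·w3 = (-903)·(-903) + (-1533)·(-1533) + (-957)·(-957) = 4081347
λ ≈ 39969117/4081347 = 9.79312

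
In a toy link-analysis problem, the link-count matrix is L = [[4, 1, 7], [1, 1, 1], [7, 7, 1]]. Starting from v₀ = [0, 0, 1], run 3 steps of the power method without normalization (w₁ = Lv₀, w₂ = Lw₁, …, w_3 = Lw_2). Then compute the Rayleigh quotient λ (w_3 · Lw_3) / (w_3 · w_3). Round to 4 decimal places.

λ ≈ 10.2727

w1 = Lv₀ = (7, 1, 1)
w2 = Lw1 = (36, 9, 57)
w3 = Lw2 = (552, 102, 372)
Lw3 = (4914, 1026, 4950)
w3·Lw3 = 552·4914 + 102·1026 + 372·4950 = 4658580; w3·w3 = 552·552 + 102·102 + 372·372 = 453492
λ ≈ 4658580/453492 = 10.2727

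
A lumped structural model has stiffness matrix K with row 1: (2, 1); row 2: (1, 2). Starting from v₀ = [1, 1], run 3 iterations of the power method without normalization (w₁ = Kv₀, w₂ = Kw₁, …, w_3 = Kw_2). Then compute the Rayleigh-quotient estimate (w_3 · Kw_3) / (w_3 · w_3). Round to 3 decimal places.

w1 = Kv₀ = (3, 3)
w2 = Kw1 = (9, 9)
w3 = Kw2 = (27, 27)
Kw3 = (81, 81)
w3·Kw3 = 27·81 + 27·81 = 4374; w3·w3 = 27·27 + 27·27 = 1458
λ ≈ 4374/1458 = 3.000

λ ≈ 3.000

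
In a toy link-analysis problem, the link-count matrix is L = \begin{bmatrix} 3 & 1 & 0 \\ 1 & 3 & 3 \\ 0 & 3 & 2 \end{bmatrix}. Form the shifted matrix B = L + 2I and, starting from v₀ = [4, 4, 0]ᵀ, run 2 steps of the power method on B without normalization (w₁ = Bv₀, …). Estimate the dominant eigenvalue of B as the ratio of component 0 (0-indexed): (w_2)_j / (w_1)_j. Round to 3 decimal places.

B = L + 2I has rows (5, 1, 0); (1, 5, 3); (0, 3, 4)
w1 = Bv₀ = (5·4 + 1·4 + 0·0; 1·4 + 5·4 + 3·0; 0·4 + 3·4 + 4·0) = (24, 24, 12)
w2 = Bw1 = (5·24 + 1·24 + 0·12; 1·24 + 5·24 + 3·12; 0·24 + 3·24 + 4·12) = (144, 180, 120)
Ratio: 144/24 = 6.000

μ ≈ 6.000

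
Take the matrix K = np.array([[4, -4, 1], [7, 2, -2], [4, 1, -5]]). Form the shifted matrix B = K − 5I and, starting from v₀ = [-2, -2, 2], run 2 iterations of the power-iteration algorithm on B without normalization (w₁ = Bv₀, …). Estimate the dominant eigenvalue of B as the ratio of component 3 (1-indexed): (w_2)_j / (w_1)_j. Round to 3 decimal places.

-11.200

B = K − 5I has rows (-1, -4, 1); (7, -3, -2); (4, 1, -10)
w1 = Bv₀ = (12, -12, -30)
w2 = Bw1 = (6, 180, 336)
Ratio: 336/-30 = -11.200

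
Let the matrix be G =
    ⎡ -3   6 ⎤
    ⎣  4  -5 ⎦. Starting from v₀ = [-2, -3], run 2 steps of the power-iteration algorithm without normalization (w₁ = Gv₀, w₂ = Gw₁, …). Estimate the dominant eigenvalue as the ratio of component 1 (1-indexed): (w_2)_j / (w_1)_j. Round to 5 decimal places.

λ ≈ -6.50000

w1 = Gv₀ = (-12, 7)
w2 = Gw1 = (78, -83)
Ratio at component: 78 / -12 = -6.50000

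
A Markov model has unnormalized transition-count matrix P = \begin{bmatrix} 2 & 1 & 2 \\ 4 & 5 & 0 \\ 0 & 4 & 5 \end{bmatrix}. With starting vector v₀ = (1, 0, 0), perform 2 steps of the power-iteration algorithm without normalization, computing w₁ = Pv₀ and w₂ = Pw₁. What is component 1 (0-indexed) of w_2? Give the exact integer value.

28

w1 = Pv₀ = (2·1 + 1·0 + 2·0; 4·1 + 5·0 + 0·0; 0·1 + 4·0 + 5·0) = (2, 4, 0)
w2 = Pw1 = (2·2 + 1·4 + 2·0; 4·2 + 5·4 + 0·0; 0·2 + 4·4 + 5·0) = (8, 28, 16)
The requested component of w2 is 28.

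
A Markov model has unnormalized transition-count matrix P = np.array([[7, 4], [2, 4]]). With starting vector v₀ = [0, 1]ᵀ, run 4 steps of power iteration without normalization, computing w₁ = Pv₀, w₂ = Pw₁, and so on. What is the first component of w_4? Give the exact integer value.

3564

w1 = Pv₀ = (7·0 + 4·1; 2·0 + 4·1) = (4, 4)
w2 = Pw1 = (7·4 + 4·4; 2·4 + 4·4) = (44, 24)
w3 = Pw2 = (404, 184)
w4 = Pw3 = (3564, 1544)
The requested component of w4 is 3564.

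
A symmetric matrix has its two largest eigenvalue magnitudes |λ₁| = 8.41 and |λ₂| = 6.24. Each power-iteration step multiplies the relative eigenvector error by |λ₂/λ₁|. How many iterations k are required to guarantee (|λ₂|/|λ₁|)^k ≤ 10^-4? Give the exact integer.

31

|λ₂/λ₁| = 6.24/8.41 = 0.74197
Need k ≥ ln(10^-4) / ln(0.74197) = -9.2103 / -0.2984 ≈ 30.861
Smallest integer k satisfying the bound: 31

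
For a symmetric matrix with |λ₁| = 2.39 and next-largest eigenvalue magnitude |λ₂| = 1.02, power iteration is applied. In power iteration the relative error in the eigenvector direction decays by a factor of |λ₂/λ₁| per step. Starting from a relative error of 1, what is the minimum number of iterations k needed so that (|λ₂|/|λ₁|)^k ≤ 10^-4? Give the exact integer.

11

|λ₂/λ₁| = 1.02/2.39 = 0.42678
Need k ≥ ln(10^-4) / ln(0.42678) = -9.2103 / -0.8515 ≈ 10.817
Smallest integer k satisfying the bound: 11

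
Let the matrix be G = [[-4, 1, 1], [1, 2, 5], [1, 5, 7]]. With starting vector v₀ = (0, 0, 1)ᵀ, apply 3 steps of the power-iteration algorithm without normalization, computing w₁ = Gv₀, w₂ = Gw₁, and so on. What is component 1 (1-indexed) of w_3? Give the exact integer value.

w1 = Gv₀ = ((-4)·0 + 1·0 + 1·1; 1·0 + 2·0 + 5·1; 1·0 + 5·0 + 7·1) = (1, 5, 7)
w2 = Gw1 = ((-4)·1 + 1·5 + 1·7; 1·1 + 2·5 + 5·7; 1·1 + 5·5 + 7·7) = (8, 46, 75)
w3 = Gw2 = (89, 475, 763)
The requested component of w3 is 89.

89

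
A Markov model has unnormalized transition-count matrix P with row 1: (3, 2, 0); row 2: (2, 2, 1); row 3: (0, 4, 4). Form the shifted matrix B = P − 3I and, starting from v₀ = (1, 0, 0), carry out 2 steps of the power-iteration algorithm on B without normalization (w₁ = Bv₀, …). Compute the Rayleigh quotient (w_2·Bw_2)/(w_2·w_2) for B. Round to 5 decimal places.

-0.61905

B = P − 3I has rows (0, 2, 0); (2, -1, 1); (0, 4, 1)
w1 = Bv₀ = (0, 2, 0)
w2 = Bw1 = (4, -2, 8)
Bw2 = (-4, 18, 0)
w2·Bw2 = -52; w2·w2 = 84; μ ≈ -52/84 = -0.61905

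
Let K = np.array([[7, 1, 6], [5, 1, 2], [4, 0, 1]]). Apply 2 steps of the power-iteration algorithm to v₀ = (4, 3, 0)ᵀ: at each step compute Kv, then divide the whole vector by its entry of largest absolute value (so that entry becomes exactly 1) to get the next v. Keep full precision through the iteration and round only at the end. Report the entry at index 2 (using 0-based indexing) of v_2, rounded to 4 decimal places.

0.4167

Kv0 = (31.00000, 23.00000, 16.00000); divide by 31.00000 → v1 = (1.00000, 0.74194, 0.51613)
Kv1 = (10.83871, 6.77419, 4.51613); divide by 10.83871 → v2 = (1.00000, 0.62500, 0.41667)
Requested entry of v2: 140/336 = 0.4167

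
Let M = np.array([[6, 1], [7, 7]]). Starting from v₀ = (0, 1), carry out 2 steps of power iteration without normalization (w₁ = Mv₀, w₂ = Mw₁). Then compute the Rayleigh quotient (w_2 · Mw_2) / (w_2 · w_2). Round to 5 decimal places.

8.71104

w1 = Mv₀ = (6·0 + 1·1; 7·0 + 7·1) = (1, 7)
w2 = Mw1 = (6·1 + 1·7; 7·1 + 7·7) = (13, 56)
Mw2 = (134, 483)
w2·Mw2 = 13·134 + 56·483 = 28790; w2·w2 = 13·13 + 56·56 = 3305
λ ≈ 28790/3305 = 8.71104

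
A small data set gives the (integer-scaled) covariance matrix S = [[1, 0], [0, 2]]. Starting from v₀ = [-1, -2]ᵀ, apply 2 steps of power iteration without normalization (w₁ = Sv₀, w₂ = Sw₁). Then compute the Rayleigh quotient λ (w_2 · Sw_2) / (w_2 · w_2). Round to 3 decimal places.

λ ≈ 1.985

w1 = Sv₀ = (-1, -4)
w2 = Sw1 = (-1, -8)
Sw2 = (-1, -16)
w2·Sw2 = (-1)·(-1) + (-8)·(-16) = 129; w2·w2 = (-1)·(-1) + (-8)·(-8) = 65
λ ≈ 129/65 = 1.985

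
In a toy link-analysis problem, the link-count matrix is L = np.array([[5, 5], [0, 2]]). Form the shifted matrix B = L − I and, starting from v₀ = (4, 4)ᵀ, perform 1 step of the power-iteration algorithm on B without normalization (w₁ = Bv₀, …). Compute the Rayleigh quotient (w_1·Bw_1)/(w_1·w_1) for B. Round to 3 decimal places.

4.512

B = L − I has rows (4, 5); (0, 1)
w1 = Bv₀ = (4·4 + 5·4; 0·4 + 1·4) = (36, 4)
Bw1 = (164, 4)
w1·Bw1 = 5920; w1·w1 = 1312; μ ≈ 5920/1312 = 4.512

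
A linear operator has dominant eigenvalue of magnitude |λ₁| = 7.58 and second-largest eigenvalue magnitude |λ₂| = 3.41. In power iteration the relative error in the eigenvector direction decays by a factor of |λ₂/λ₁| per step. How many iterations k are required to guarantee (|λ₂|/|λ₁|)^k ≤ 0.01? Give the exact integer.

|λ₂/λ₁| = 3.41/7.58 = 0.44987
Need k ≥ ln(0.01) / ln(0.44987) = -4.6052 / -0.7988 ≈ 5.765
Smallest integer k satisfying the bound: 6

6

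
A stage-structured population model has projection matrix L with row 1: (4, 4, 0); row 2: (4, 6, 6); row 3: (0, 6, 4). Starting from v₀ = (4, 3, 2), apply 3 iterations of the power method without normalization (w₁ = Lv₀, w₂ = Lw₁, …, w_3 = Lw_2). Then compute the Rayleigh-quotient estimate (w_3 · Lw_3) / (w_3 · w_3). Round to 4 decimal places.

λ ≈ 12.2780

w1 = Lv₀ = (28, 46, 26)
w2 = Lw1 = (296, 544, 380)
w3 = Lw2 = (3360, 6728, 4784)
Lw3 = (40352, 82512, 59504)
w3·Lw3 = 3360·40352 + 6728·82512 + 4784·59504 = 975390592; w3·w3 = 3360·3360 + 6728·6728 + 4784·4784 = 79442240
λ ≈ 975390592/79442240 = 12.2780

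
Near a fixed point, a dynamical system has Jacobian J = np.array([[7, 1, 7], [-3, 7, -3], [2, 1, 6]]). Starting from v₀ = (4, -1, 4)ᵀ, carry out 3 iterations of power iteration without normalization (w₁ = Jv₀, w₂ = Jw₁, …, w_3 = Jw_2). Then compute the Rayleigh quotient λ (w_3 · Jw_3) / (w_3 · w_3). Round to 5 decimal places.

w1 = Jv₀ = (7·4 + 1·(-1) + 7·4; (-3)·4 + 7·(-1) + (-3)·4; 2·4 + 1·(-1) + 6·4) = (55, -31, 31)
w2 = Jw1 = (7·55 + 1·(-31) + 7·31; (-3)·55 + 7·(-31) + (-3)·31; 2·55 + 1·(-31) + 6·31) = (571, -475, 265)
w3 = Jw2 = (5377, -5833, 2257)
Jw3 = (47605, -63733, 18463)
w3·Jw3 = 5377·47605 + (-5833)·(-63733) + 2257·18463 = 669397665; w3·w3 = 5377·5377 + (-5833)·(-5833) + 2257·2257 = 68030067
λ ≈ 669397665/68030067 = 9.83973

λ ≈ 9.83973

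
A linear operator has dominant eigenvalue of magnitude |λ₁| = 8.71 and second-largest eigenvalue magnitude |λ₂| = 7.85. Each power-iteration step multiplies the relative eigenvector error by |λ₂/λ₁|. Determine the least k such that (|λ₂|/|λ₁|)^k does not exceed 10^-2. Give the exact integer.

45

|λ₂/λ₁| = 7.85/8.71 = 0.90126
Need k ≥ ln(10^-2) / ln(0.90126) = -4.6052 / -0.1040 ≈ 44.298
Smallest integer k satisfying the bound: 45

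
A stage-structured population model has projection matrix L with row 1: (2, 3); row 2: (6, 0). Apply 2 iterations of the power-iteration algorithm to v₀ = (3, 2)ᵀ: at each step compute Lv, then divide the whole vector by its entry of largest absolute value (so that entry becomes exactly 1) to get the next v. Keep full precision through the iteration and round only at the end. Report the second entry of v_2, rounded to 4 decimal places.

0.9231

Lv0 = (12.00000, 18.00000); divide by 18.00000 → v1 = (0.66667, 1.00000)
Lv1 = (4.33333, 4.00000); divide by 4.33333 → v2 = (1.00000, 0.92308)
Requested entry of v2: 72/78 = 0.9231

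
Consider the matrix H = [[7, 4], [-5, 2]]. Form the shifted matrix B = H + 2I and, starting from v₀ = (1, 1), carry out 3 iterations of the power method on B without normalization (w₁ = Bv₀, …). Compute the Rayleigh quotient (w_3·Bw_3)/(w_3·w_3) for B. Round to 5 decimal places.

B = H + 2I has rows (9, 4); (-5, 4)
w1 = Bv₀ = (9·1 + 4·1; (-5)·1 + 4·1) = (13, -1)
w2 = Bw1 = (9·13 + 4·(-1); (-5)·13 + 4·(-1)) = (113, -69)
w3 = Bw2 = (741, -841)
Bw3 = (3305, -7069)
w3·Bw3 = 8394034; w3·w3 = 1256362; μ ≈ 8394034/1256362 = 6.68122

6.68122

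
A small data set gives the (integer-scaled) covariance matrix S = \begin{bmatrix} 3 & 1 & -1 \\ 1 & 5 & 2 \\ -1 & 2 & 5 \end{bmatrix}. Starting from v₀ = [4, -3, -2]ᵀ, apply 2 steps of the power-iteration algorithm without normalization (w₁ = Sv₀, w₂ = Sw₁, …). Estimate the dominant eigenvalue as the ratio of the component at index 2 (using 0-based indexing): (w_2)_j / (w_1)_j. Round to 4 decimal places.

λ ≈ 7.0500

w1 = Sv₀ = (11, -15, -20)
w2 = Sw1 = (38, -104, -141)
Ratio at component: -141 / -20 = 7.0500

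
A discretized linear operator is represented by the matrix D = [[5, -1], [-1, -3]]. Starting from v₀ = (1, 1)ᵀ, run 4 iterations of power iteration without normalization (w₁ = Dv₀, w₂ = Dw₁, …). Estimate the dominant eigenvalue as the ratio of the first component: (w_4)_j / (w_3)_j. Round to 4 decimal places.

λ ≈ 5.4286

w1 = Dv₀ = (4, -4)
w2 = Dw1 = (24, 8)
w3 = Dw2 = (112, -48)
w4 = Dw3 = (608, 32)
Ratio at component: 608 / 112 = 5.4286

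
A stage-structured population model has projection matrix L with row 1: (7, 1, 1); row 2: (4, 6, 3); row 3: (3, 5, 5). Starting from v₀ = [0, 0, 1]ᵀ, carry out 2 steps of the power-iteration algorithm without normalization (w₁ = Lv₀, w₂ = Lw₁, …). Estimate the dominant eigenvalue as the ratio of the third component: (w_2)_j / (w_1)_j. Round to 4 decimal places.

w1 = Lv₀ = (7·0 + 1·0 + 1·1; 4·0 + 6·0 + 3·1; 3·0 + 5·0 + 5·1) = (1, 3, 5)
w2 = Lw1 = (7·1 + 1·3 + 1·5; 4·1 + 6·3 + 3·5; 3·1 + 5·3 + 5·5) = (15, 37, 43)
Ratio at component: 43 / 5 = 8.6000

8.6000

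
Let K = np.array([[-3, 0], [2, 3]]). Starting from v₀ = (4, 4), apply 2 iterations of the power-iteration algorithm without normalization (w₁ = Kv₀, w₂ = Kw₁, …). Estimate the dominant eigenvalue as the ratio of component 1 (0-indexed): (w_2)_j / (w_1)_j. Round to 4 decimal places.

w1 = Kv₀ = ((-3)·4 + 0·4; 2·4 + 3·4) = (-12, 20)
w2 = Kw1 = ((-3)·(-12) + 0·20; 2·(-12) + 3·20) = (36, 36)
Ratio at component: 36 / 20 = 1.8000

1.8000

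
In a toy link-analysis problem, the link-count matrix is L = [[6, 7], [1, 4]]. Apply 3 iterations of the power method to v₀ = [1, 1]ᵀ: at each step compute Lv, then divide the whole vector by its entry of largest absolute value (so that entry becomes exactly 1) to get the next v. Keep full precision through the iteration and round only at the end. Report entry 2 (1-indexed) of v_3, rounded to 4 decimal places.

0.2695

Lv0 = (13.00000, 5.00000); divide by 13.00000 → v1 = (1.00000, 0.38462)
Lv1 = (8.69231, 2.53846); divide by 8.69231 → v2 = (1.00000, 0.29204)
Lv2 = (8.04425, 2.16814); divide by 8.04425 → v3 = (1.00000, 0.26953)
Requested entry of v3: 245/909 = 0.2695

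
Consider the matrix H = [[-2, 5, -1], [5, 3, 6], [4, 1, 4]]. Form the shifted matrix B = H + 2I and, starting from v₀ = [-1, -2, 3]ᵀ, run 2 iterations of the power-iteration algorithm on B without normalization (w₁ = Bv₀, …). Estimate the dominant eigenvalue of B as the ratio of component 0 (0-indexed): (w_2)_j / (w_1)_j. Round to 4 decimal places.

μ ≈ -0.2308

B = H + 2I has rows (0, 5, -1); (5, 5, 6); (4, 1, 6)
w1 = Bv₀ = (0·(-1) + 5·(-2) + (-1)·3; 5·(-1) + 5·(-2) + 6·3; 4·(-1) + 1·(-2) + 6·3) = (-13, 3, 12)
w2 = Bw1 = (0·(-13) + 5·3 + (-1)·12; 5·(-13) + 5·3 + 6·12; 4·(-13) + 1·3 + 6·12) = (3, 22, 23)
Ratio: 3/-13 = -0.2308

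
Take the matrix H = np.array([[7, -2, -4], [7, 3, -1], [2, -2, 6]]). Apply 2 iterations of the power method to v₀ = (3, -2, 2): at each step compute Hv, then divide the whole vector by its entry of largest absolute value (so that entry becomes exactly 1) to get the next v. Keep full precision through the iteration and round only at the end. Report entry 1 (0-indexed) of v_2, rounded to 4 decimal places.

0.9714

Hv0 = (17.00000, 13.00000, 22.00000); divide by 22.00000 → v1 = (0.77273, 0.59091, 1.00000)
Hv1 = (0.22727, 6.18182, 6.36364); divide by 6.36364 → v2 = (0.03571, 0.97143, 1.00000)
Requested entry of v2: 136/140 = 0.9714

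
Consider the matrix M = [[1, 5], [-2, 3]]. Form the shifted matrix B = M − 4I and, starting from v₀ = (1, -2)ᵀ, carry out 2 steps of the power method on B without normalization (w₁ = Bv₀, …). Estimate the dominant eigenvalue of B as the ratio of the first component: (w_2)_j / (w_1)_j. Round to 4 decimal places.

B = M − 4I has rows (-3, 5); (-2, -1)
w1 = Bv₀ = ((-3)·1 + 5·(-2); (-2)·1 + (-1)·(-2)) = (-13, 0)
w2 = Bw1 = ((-3)·(-13) + 5·0; (-2)·(-13) + (-1)·0) = (39, 26)
Ratio: 39/-13 = -3.0000

μ ≈ -3.0000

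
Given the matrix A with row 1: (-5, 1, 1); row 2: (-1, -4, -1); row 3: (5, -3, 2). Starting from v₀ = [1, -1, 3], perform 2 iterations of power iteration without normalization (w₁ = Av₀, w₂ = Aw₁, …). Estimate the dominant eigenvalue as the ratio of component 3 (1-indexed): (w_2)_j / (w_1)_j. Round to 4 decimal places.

w1 = Av₀ = ((-5)·1 + 1·(-1) + 1·3; (-1)·1 + (-4)·(-1) + (-1)·3; 5·1 + (-3)·(-1) + 2·3) = (-3, 0, 14)
w2 = Aw1 = ((-5)·(-3) + 1·0 + 1·14; (-1)·(-3) + (-4)·0 + (-1)·14; 5·(-3) + (-3)·0 + 2·14) = (29, -11, 13)
Ratio at component: 13 / 14 = 0.9286

λ ≈ 0.9286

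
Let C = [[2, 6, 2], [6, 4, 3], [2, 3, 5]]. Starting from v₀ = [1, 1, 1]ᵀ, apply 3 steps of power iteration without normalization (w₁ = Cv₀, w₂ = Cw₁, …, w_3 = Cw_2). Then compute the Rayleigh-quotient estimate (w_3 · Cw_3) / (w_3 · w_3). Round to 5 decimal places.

w1 = Cv₀ = (10, 13, 10)
w2 = Cw1 = (118, 142, 109)
w3 = Cw2 = (1306, 1603, 1207)
Cw3 = (14644, 17869, 13456)
w3·Cw3 = 1306·14644 + 1603·17869 + 1207·13456 = 64010463; w3·w3 = 1306·1306 + 1603·1603 + 1207·1207 = 5732094
λ ≈ 64010463/5732094 = 11.16703

11.16703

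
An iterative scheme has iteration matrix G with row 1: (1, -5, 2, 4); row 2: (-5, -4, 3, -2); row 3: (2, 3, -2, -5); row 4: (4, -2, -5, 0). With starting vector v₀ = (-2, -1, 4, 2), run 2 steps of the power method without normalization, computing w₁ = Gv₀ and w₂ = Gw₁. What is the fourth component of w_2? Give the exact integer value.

w1 = Gv₀ = (1·(-2) + (-5)·(-1) + 2·4 + 4·2; (-5)·(-2) + (-4)·(-1) + 3·4 + (-2)·2; 2·(-2) + 3·(-1) + (-2)·4 + (-5)·2; 4·(-2) + (-2)·(-1) + (-5)·4 + 0·2) = (19, 22, -25, -26)
w2 = Gw1 = (1·19 + (-5)·22 + 2·(-25) + 4·(-26); (-5)·19 + (-4)·22 + 3·(-25) + (-2)·(-26); 2·19 + 3·22 + (-2)·(-25) + (-5)·(-26); 4·19 + (-2)·22 + (-5)·(-25) + 0·(-26)) = (-245, -206, 284, 157)
The requested component of w2 is 157.

157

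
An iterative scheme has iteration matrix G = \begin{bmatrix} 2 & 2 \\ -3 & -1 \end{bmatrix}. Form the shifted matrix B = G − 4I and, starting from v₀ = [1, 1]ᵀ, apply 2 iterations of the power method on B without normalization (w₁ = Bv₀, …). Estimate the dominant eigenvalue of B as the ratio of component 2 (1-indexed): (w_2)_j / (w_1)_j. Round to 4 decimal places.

B = G − 4I has rows (-2, 2); (-3, -5)
w1 = Bv₀ = ((-2)·1 + 2·1; (-3)·1 + (-5)·1) = (0, -8)
w2 = Bw1 = ((-2)·0 + 2·(-8); (-3)·0 + (-5)·(-8)) = (-16, 40)
Ratio: 40/-8 = -5.0000

-5.0000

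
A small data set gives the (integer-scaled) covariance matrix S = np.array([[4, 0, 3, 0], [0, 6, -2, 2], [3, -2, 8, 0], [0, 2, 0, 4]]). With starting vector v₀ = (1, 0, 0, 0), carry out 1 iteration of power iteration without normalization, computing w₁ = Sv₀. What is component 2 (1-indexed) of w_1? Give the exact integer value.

0

w1 = Sv₀ = (4, 0, 3, 0)
The requested component of w1 is 0.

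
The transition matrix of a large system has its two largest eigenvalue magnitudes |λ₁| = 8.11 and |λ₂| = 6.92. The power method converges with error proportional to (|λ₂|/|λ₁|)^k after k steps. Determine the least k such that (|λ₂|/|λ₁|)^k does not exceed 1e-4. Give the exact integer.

|λ₂/λ₁| = 6.92/8.11 = 0.85327
Need k ≥ ln(1e-4) / ln(0.85327) = -9.2103 / -0.1587 ≈ 58.043
Smallest integer k satisfying the bound: 59

59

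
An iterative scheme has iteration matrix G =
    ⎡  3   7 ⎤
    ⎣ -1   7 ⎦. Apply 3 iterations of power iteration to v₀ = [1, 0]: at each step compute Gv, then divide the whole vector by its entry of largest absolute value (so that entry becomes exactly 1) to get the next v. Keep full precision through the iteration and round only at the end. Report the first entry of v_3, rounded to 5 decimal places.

0.88889

Gv0 = (3.000000, -1.000000); divide by 3.000000 → v1 = (1.000000, -0.333333)
Gv1 = (0.666667, -3.333333); divide by -3.333333 → v2 = (-0.200000, 1.000000)
Gv2 = (6.400000, 7.200000); divide by 7.200000 → v3 = (0.888889, 1.000000)
Requested entry of v3: -64/-72 = 0.88889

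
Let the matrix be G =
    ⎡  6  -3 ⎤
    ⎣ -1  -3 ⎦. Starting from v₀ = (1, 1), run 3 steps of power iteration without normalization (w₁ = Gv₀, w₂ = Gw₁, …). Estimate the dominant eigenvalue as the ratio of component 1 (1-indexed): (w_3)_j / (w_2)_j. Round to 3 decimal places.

5.100

w1 = Gv₀ = (6·1 + (-3)·1; (-1)·1 + (-3)·1) = (3, -4)
w2 = Gw1 = (6·3 + (-3)·(-4); (-1)·3 + (-3)·(-4)) = (30, 9)
w3 = Gw2 = (153, -57)
Ratio at component: 153 / 30 = 5.100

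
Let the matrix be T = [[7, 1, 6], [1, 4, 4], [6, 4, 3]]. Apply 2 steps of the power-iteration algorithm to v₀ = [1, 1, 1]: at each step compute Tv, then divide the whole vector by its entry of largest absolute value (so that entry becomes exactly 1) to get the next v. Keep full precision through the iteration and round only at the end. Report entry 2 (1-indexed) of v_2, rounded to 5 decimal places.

0.55135

Tv0 = (14.000000, 9.000000, 13.000000); divide by 14.000000 → v1 = (1.000000, 0.642857, 0.928571)
Tv1 = (13.214286, 7.285714, 11.357143); divide by 13.214286 → v2 = (1.000000, 0.551351, 0.859459)
Requested entry of v2: 102/185 = 0.55135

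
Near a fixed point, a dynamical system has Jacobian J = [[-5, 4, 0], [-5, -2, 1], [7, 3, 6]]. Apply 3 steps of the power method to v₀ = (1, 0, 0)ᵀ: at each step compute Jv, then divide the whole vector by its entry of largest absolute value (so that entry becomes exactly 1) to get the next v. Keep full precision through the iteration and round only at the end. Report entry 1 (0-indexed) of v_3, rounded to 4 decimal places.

-0.8182

Jv0 = (-5.00000, -5.00000, 7.00000); divide by 7.00000 → v1 = (-0.71429, -0.71429, 1.00000)
Jv1 = (0.71429, 6.00000, -1.14286); divide by 6.00000 → v2 = (0.11905, 1.00000, -0.19048)
Jv2 = (3.40476, -2.78571, 2.69048); divide by 3.40476 → v3 = (1.00000, -0.81818, 0.79021)
Requested entry of v3: -117/143 = -0.8182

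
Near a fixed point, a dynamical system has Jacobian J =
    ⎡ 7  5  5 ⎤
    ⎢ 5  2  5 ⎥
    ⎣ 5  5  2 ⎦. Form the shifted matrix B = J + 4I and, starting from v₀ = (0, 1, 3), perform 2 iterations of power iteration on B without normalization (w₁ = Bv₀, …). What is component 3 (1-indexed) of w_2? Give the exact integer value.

343

B = J + 4I has rows (11, 5, 5); (5, 6, 5); (5, 5, 6)
w1 = Bv₀ = (11·0 + 5·1 + 5·3; 5·0 + 6·1 + 5·3; 5·0 + 5·1 + 6·3) = (20, 21, 23)
w2 = Bw1 = (11·20 + 5·21 + 5·23; 5·20 + 6·21 + 5·23; 5·20 + 5·21 + 6·23) = (440, 341, 343)
Requested component of w2: 343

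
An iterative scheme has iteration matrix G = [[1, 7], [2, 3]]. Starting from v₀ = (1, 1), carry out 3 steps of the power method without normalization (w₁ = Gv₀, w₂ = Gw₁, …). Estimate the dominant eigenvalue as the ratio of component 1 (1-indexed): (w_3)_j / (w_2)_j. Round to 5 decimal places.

w1 = Gv₀ = (8, 5)
w2 = Gw1 = (43, 31)
w3 = Gw2 = (260, 179)
Ratio at component: 260 / 43 = 6.04651

6.04651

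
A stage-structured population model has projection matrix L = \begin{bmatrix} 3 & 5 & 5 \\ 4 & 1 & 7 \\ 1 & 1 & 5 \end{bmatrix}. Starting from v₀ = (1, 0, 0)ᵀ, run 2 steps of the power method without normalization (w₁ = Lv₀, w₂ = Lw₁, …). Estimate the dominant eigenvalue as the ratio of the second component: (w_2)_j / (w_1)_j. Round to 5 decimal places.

w1 = Lv₀ = (3, 4, 1)
w2 = Lw1 = (34, 23, 12)
Ratio at component: 23 / 4 = 5.75000

λ ≈ 5.75000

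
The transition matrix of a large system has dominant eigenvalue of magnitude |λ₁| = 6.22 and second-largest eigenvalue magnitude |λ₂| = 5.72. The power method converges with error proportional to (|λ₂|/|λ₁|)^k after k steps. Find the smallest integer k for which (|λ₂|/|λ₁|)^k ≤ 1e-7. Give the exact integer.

193

|λ₂/λ₁| = 5.72/6.22 = 0.91961
Need k ≥ ln(1e-7) / ln(0.91961) = -16.1181 / -0.0838 ≈ 192.338
Smallest integer k satisfying the bound: 193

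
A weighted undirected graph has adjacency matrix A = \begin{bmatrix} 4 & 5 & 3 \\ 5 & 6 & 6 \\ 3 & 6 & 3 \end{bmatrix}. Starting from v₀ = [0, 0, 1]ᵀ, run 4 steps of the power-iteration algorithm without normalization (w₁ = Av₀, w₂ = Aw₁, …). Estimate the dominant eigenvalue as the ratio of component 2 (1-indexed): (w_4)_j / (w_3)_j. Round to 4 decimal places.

13.9849

w1 = Av₀ = (4·0 + 5·0 + 3·1; 5·0 + 6·0 + 6·1; 3·0 + 6·0 + 3·1) = (3, 6, 3)
w2 = Aw1 = (4·3 + 5·6 + 3·3; 5·3 + 6·6 + 6·3; 3·3 + 6·6 + 3·3) = (51, 69, 54)
w3 = Aw2 = (711, 993, 729)
w4 = Aw3 = (9996, 13887, 10278)
Ratio at component: 13887 / 993 = 13.9849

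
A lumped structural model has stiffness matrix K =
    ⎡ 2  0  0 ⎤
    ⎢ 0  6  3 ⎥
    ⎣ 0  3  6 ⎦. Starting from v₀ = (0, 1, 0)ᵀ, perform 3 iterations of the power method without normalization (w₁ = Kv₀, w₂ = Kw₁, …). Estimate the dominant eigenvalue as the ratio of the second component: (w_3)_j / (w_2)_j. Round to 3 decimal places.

w1 = Kv₀ = (2·0 + 0·1 + 0·0; 0·0 + 6·1 + 3·0; 0·0 + 3·1 + 6·0) = (0, 6, 3)
w2 = Kw1 = (2·0 + 0·6 + 0·3; 0·0 + 6·6 + 3·3; 0·0 + 3·6 + 6·3) = (0, 45, 36)
w3 = Kw2 = (0, 378, 351)
Ratio at component: 378 / 45 = 8.400

λ ≈ 8.400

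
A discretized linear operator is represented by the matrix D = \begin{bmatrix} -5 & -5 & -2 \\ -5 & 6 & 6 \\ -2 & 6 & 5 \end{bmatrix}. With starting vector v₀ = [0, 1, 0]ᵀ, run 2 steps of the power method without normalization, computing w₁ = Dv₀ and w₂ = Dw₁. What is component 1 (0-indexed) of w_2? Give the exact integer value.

w1 = Dv₀ = ((-5)·0 + (-5)·1 + (-2)·0; (-5)·0 + 6·1 + 6·0; (-2)·0 + 6·1 + 5·0) = (-5, 6, 6)
w2 = Dw1 = ((-5)·(-5) + (-5)·6 + (-2)·6; (-5)·(-5) + 6·6 + 6·6; (-2)·(-5) + 6·6 + 5·6) = (-17, 97, 76)
The requested component of w2 is 97.

97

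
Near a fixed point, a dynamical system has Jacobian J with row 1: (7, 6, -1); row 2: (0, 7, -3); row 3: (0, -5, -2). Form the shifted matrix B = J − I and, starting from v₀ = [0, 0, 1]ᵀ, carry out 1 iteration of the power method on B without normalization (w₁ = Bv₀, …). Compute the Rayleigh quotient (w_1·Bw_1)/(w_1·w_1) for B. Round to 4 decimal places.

B = J − I has rows (6, 6, -1); (0, 6, -3); (0, -5, -3)
w1 = Bv₀ = (-1, -3, -3)
Bw1 = (-21, -9, 24)
w1·Bw1 = -24; w1·w1 = 19; μ ≈ -24/19 = -1.2632

-1.2632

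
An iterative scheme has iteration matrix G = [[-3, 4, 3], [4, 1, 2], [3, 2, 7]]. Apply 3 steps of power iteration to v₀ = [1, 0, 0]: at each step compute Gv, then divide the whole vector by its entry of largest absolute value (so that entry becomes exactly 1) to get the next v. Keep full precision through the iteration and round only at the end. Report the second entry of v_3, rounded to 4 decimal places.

Gv0 = (-3.00000, 4.00000, 3.00000); divide by 4.00000 → v1 = (-0.75000, 1.00000, 0.75000)
Gv1 = (8.50000, -0.50000, 5.00000); divide by 8.50000 → v2 = (1.00000, -0.05882, 0.58824)
Gv2 = (-1.47059, 5.11765, 7.00000); divide by 7.00000 → v3 = (-0.21008, 0.73109, 1.00000)
Requested entry of v3: 174/238 = 0.7311

0.7311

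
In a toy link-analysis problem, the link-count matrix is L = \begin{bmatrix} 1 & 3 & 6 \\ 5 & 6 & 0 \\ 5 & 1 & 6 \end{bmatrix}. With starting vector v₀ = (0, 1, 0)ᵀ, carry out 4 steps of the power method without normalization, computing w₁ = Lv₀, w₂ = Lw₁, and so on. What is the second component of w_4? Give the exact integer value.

4356

w1 = Lv₀ = (1·0 + 3·1 + 6·0; 5·0 + 6·1 + 0·0; 5·0 + 1·1 + 6·0) = (3, 6, 1)
w2 = Lw1 = (1·3 + 3·6 + 6·1; 5·3 + 6·6 + 0·1; 5·3 + 1·6 + 6·1) = (27, 51, 27)
w3 = Lw2 = (342, 441, 348)
w4 = Lw3 = (3753, 4356, 4239)
The requested component of w4 is 4356.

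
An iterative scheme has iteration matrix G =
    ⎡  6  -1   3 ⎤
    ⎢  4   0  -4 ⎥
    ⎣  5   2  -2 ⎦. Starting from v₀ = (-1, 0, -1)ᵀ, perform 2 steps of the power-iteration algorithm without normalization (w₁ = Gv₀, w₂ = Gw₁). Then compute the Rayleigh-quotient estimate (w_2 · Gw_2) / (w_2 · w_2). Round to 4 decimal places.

λ ≈ 7.1039

w1 = Gv₀ = (6·(-1) + (-1)·0 + 3·(-1); 4·(-1) + 0·0 + (-4)·(-1); 5·(-1) + 2·0 + (-2)·(-1)) = (-9, 0, -3)
w2 = Gw1 = (6·(-9) + (-1)·0 + 3·(-3); 4·(-9) + 0·0 + (-4)·(-3); 5·(-9) + 2·0 + (-2)·(-3)) = (-63, -24, -39)
Gw2 = (-471, -96, -285)
w2·Gw2 = (-63)·(-471) + (-24)·(-96) + (-39)·(-285) = 43092; w2·w2 = (-63)·(-63) + (-24)·(-24) + (-39)·(-39) = 6066
λ ≈ 43092/6066 = 7.1039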